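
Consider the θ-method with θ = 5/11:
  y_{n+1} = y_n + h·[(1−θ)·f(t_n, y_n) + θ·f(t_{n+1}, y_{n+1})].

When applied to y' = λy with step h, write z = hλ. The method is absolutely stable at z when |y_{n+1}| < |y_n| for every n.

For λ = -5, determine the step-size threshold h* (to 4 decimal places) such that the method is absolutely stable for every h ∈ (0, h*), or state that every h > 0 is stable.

(-22.0000,0); λ=-5 ⇒ h* = (22)/5 = 4.4000.

On y'=λy, z=hλ:
  y_{n+1} = y_n + z·[6/11·y_n + 5/11·y_{n+1}] ⇒ (1 − 5/11z)y_{n+1} = (1 + 6/11z)y_n
  ⇒ R(z) = (1 + 6/11z)/(1 − 5/11z).

Boundary: |R(x)|=1, x<0.
x=-1.28: |R|=0.1908
R=−1: 1+6/11x = −1+5/11x ⇒ -1/11x=2 ⇒ x=2/(-1/11)=-22.0000
Confirm numerically:
  x=-18.912: |R|=0.97075 <1
  x=-18.403: |R|=0.96508 <1
  x=-9.750: |R|=0.79498 <1
  x=-22.514: |R|=1.00416 >1
  x=-22.425: |R|=1.00345 >1
  x=-22.043: |R|=1.00035 >1
So |R|<1 on (-22.0000, 0).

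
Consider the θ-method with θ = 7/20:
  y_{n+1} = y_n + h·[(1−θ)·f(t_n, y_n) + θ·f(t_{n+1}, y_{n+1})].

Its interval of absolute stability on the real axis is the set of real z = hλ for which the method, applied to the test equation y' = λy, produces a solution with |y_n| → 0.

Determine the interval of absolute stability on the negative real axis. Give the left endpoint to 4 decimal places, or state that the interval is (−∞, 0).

(-6.6667, 0).

On y'=λy, z=hλ:
  y_{n+1} = y_n + z·[13/20·y_n + 7/20·y_{n+1}] ⇒ (1 − 7/20z)y_{n+1} = (1 + 13/20z)y_n
  Hence R(z) = (1 + 13/20z)/(1 − 7/20z).

Boundary: |R(x)|=1, x<0.
x=-1.64: |R|=0.0419
R=−1: 1+13/20x = −1+7/20x ⇒ -3/10x=2 ⇒ x=2/(-3/10)=-6.6667
Confirm numerically:
  x=-5.499: |R|=0.88022 <1
  x=-4.332: |R|=0.72164 <1
  x=-3.219: |R|=0.51365 <1
  x=-6.795: |R|=1.01140 >1
  x=-6.690: |R|=1.00209 >1
So |R|<1 on (-6.6667, 0).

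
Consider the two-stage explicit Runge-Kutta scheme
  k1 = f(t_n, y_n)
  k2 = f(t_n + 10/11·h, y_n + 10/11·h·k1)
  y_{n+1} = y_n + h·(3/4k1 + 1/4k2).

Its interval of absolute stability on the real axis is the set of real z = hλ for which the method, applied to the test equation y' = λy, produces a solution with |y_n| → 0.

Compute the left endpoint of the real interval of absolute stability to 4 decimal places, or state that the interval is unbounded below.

z* = -4.4000.

Set f=λy, z=hλ:
  k1=λy_n ⇒ h·k1=z·y_n;  k2=λ(1+10/11z)y_n ⇒ h·k2=z(1+10/11z)y_n
  y_{n+1}/y_n = 1 + 3/4z + 1/4z(1+10/11z) = 1 + z + 5/22z²
  Hence R(z) = 1 + z + 5/22z².

Need |R(x)|<1, x<0.
x=-1.59: |R|=0.0154
R=1: x+5/22x²=0 ⇒ x=−22/5=-4.4000; min R=1−1/(4·5/22)=-0.1000>−1
Confirm numerically:
  x=-4.328: |R|=0.92918 <1
  x=-3.122: |R|=0.09320 <1
  x=-2.615: |R|=0.06086 <1
  x=-4.691: |R|=1.31025 >1
  x=-4.587: |R|=1.19495 >1
  x=-4.547: |R|=1.15191 >1
So |R|<1 on (-4.4000, 0).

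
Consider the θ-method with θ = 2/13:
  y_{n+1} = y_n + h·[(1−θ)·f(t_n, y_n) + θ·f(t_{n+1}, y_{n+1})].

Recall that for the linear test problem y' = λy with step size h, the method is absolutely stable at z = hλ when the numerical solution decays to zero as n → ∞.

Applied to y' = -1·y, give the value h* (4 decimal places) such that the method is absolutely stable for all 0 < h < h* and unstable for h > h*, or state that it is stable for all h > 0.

(-2.8889,0); λ=-1 ⇒ h* = (26/9)/1 = 2.8889.

Set f=λy, z=hλ:
  y_{n+1} = y_n + z·[11/13·y_n + 2/13·y_{n+1}] ⇒ (1 − 2/13z)y_{n+1} = (1 + 11/13z)y_n
  ⇒ R(z) = (1 + 11/13z)/(1 − 2/13z).

Need |R(x)|<1, x<0.
x=-1.01: |R|=0.1258
R=−1: 1+11/13x = −1+2/13x ⇒ -9/13x=2 ⇒ x=2/(-9/13)=-2.8889
Confirm numerically:
  x=-2.749: |R|=0.93194 <1
  x=-2.590: |R|=0.85204 <1
  x=-2.502: |R|=0.80660 <1
  x=-2.312: |R|=0.70540 <1
  x=-3.481: |R|=1.26696 >1
  x=-3.330: |R|=1.20193 >1
  x=-3.135: |R|=1.11495 >1
Interval (-2.8889, 0).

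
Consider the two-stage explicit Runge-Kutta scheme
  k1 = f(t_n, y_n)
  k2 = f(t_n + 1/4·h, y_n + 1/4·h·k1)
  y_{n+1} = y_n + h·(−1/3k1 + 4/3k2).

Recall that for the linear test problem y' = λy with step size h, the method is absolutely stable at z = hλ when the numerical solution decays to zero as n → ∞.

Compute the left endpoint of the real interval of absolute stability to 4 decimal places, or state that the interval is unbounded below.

left endpoint -3.0000.

Test eqn y'=λy, z=hλ:
  k1=λy_n ⇒ h·k1=z·y_n;  k2=λ(1+1/4z)y_n ⇒ h·k2=z(1+1/4z)y_n
  y_{n+1}/y_n = 1 − 1/3z + 4/3z(1+1/4z) = 1 + z + 1/3z²
  so R(z) = 1 + z + 1/3z².

Find x<0 with |R(x)|<1.
x=-0.43: |R|=0.6316
R=1: x+1/3x²=0 ⇒ x=−3=-3.0000; min R=1−1/(4·1/3)=0.2500>−1
Confirm numerically:
  x=-1.874: |R|=0.29663 <1
  x=-1.578: |R|=0.25203 <1
  x=-1.318: |R|=0.26104 <1
  x=-3.486: |R|=1.56473 >1
  x=-3.287: |R|=1.31446 >1
  x=-3.101: |R|=1.10440 >1
So |R|<1 on (-3.0000, 0).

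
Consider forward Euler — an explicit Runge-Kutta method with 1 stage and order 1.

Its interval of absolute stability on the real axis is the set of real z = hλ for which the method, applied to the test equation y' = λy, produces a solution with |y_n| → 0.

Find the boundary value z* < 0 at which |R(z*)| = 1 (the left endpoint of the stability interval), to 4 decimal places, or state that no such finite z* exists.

Set f=λy, z=hλ:
  order 1, 1-stage ⇒ R(z)=1+z
  (e.g. R(-1.58)=-0.58000, |R|=0.58000)

Need |R(x)|<1, x<0.
x=-1.58: |R|=0.5800
|R(-1.98)|=0.9800 |R(-1.46)|=0.4600 |R(-0.8)|=0.2000
Bisect:
  x_lo=-2.3506 |R|=1.3506  x_hi=-0.0679 |R|=0.9321
  mid=-1.20923 |R|=0.20923 →hi
  mid=-1.77992 |R|=0.77992 →hi
  mid=-2.06527 |R|=1.06527 →lo
  mid=-1.92259 |R|=0.92259 →hi
  mid=-1.99393 |R|=0.99393 →hi
  mid=-2.02960 |R|=1.02960 →lo
  mid=-2.01176 |R|=1.01176 →lo
  mid=-2.00285 |R|=1.00285 →lo
  ...
  [-2.00006,-1.99992] ⇒ x*=-2.0000
So |R|<1 on (-2.0000, 0).

left endpoint -2.0000.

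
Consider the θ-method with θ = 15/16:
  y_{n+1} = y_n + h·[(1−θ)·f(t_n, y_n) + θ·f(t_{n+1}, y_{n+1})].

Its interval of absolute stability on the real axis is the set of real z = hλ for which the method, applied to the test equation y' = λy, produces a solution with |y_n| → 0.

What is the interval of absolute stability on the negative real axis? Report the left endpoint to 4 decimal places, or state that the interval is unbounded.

Test eqn y'=λy, z=hλ:
  y_{n+1} = y_n + z·[1/16·y_n + 15/16·y_{n+1}] ⇒ (1 − 15/16z)y_{n+1} = (1 + 1/16z)y_n
  Hence R(z) = (1 + 1/16z)/(1 − 15/16z).

Need |R(x)|<1, x<0.
x=-0.49: |R|=0.6642
x=-2: |R|=0.3043
x=-10: |R|=0.0361
x=-100: |R|=0.0554
θ=15/16≥1/2 ⇒ |1+1/16x|<|1−15/16x| ∀x<0 ⇒ stable on all of ℝ⁻.

(−∞, 0) — no finite endpoint.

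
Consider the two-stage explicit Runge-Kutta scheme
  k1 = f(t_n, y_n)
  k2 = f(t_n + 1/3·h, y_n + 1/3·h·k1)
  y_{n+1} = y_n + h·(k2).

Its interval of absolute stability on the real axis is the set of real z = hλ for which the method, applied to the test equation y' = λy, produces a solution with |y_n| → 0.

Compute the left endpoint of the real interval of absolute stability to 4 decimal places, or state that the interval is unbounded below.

z* = -3.0000.

On y'=λy, z=hλ:
  k1=λy_n ⇒ h·k1=z·y_n;  k2=λ(1+1/3z)y_n ⇒ h·k2=z(1+1/3z)y_n
  y_{n+1}/y_n = 1 + z(1+1/3z) = 1 + z + 1/3z²
  R(z) = 1 + z + 1/3z².

Need |R(x)|<1, x<0.
x=-0.83: |R|=0.3996
R=1: x+1/3x²=0 ⇒ x=−3=-3.0000; min R=1−1/(4·1/3)=0.2500>−1
Confirm numerically:
  x=-2.925: |R|=0.92687 <1
  x=-2.669: |R|=0.70552 <1
  x=-2.389: |R|=0.51344 <1
  x=-1.204: |R|=0.27921 <1
  x=-3.530: |R|=1.62363 >1
  x=-3.479: |R|=1.55548 >1
  x=-3.383: |R|=1.43190 >1
So |R|<1 on (-3.0000, 0).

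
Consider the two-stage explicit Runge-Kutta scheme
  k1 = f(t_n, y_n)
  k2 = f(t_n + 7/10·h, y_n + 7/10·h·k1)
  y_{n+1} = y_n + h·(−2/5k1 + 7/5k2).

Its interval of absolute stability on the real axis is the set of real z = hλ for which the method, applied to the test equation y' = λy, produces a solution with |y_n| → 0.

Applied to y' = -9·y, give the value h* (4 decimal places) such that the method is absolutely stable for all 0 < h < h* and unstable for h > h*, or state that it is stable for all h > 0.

(-1.0204,0); λ=-9 ⇒ h* = (50/49)/9 = 0.1134.

On y'=λy, z=hλ:
  k1=λy_n ⇒ h·k1=z·y_n;  k2=λ(1+7/10z)y_n ⇒ h·k2=z(1+7/10z)y_n
  y_{n+1}/y_n = 1 − 2/5z + 7/5z(1+7/10z) = 1 + z + 49/50z²
  ⇒ R(z) = 1 + z + 49/50z².

Find x<0 with |R(x)|<1.
x=-1.27: |R|=1.3106
R=1: x+49/50x²=0 ⇒ x=−50/49=-1.0204; min R=1−1/(4·49/50)=0.7449>−1
Confirm numerically:
  x=-0.996: |R|=0.97618 <1
  x=-0.772: |R|=0.81206 <1
  x=-0.684: |R|=0.77450 <1
  x=-0.502: |R|=0.74496 <1
  x=-1.540: |R|=1.78417 >1
  x=-1.390: |R|=1.50346 >1
Interval (-1.0204, 0).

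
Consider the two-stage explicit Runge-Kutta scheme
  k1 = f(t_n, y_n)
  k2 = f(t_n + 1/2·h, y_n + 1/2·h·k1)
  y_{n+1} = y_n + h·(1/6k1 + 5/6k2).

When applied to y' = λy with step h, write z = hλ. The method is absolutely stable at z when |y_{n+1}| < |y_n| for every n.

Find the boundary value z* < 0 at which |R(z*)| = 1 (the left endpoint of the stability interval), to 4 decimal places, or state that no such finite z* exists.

Set f=λy, z=hλ:
  k1=λy_n ⇒ h·k1=z·y_n;  k2=λ(1+1/2z)y_n ⇒ h·k2=z(1+1/2z)y_n
  y_{n+1}/y_n = 1 + 1/6z + 5/6z(1+1/2z) = 1 + z + 5/12z²
  so R(z) = 1 + z + 5/12z².

Boundary: |R(x)|=1, x<0.
x=-0.59: |R|=0.5550
R=1: x+5/12x²=0 ⇒ x=−12/5=-2.4000; min R=1−1/(4·5/12)=0.4000>−1
Confirm numerically:
  x=-2.366: |R|=0.96648 <1
  x=-2.080: |R|=0.72267 <1
  x=-1.567: |R|=0.45612 <1
  x=-1.346: |R|=0.40888 <1
  x=-2.928: |R|=1.64416 >1
  x=-2.821: |R|=1.49485 >1
Stable set (-2.4000, 0).

left endpoint -2.4000.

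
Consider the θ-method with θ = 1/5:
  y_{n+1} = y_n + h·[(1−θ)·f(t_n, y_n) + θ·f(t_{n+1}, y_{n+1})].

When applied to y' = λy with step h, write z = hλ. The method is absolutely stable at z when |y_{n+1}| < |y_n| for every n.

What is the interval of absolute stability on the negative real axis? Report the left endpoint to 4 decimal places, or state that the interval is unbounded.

Test eqn y'=λy, z=hλ:
  y_{n+1} = y_n + z·[4/5·y_n + 1/5·y_{n+1}] ⇒ (1 − 1/5z)y_{n+1} = (1 + 4/5z)y_n
  R(z) = (1 + 4/5z)/(1 − 1/5z).

Need |R(x)|<1, x<0.
x=-1.43: |R|=0.1120
R=−1: 1+4/5x = −1+1/5x ⇒ -3/5x=2 ⇒ x=2/(-3/5)=-3.3333
Confirm numerically:
  x=-3.164: |R|=0.93778 <1
  x=-2.726: |R|=0.76417 <1
  x=-1.599: |R|=0.21155 <1
  x=-1.402: |R|=0.09497 <1
  x=-3.844: |R|=1.17322 >1
  x=-3.617: |R|=1.09876 >1
Stable set (-3.3333, 0).

(-3.3333, 0).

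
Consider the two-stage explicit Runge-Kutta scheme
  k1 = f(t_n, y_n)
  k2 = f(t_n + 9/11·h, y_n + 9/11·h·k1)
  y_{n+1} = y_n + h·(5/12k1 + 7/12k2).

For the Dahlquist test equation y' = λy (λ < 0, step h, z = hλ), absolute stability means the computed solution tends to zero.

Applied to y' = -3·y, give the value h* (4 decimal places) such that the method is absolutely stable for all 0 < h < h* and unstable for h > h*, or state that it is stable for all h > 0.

(-2.0952,0); λ=-3 ⇒ h* = (44/21)/3 = 0.6984.

Set f=λy, z=hλ:
  k1=λy_n ⇒ h·k1=z·y_n;  k2=λ(1+9/11z)y_n ⇒ h·k2=z(1+9/11z)y_n
  y_{n+1}/y_n = 1 + 5/12z + 7/12z(1+9/11z) = 1 + z + 21/44z²
  ⇒ R(z) = 1 + z + 21/44z².

Need |R(x)|<1, x<0.
x=-1.16: |R|=0.4822
R=1: x+21/44x²=0 ⇒ x=−44/21=-2.0952; min R=1−1/(4·21/44)=0.4762>−1
Confirm numerically:
  x=-1.980: |R|=0.89110 <1
  x=-1.230: |R|=0.49207 <1
  x=-1.175: |R|=0.48393 <1
  x=-2.662: |R|=1.72007 >1
  x=-2.465: |R|=1.43502 >1
So |R|<1 on (-2.0952, 0).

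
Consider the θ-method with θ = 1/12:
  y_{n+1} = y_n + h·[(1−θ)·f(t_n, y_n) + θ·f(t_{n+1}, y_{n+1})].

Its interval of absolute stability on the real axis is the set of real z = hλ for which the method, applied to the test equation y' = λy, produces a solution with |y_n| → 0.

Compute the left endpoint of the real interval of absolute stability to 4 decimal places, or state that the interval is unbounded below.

left endpoint -2.4000.

Test eqn y'=λy, z=hλ:
  y_{n+1} = y_n + z·[11/12·y_n + 1/12·y_{n+1}] ⇒ (1 − 1/12z)y_{n+1} = (1 + 11/12z)y_n
  Hence R(z) = (1 + 11/12z)/(1 − 1/12z).

Boundary: |R(x)|=1, x<0.
x=-0.53: |R|=0.4924
R=−1: 1+11/12x = −1+1/12x ⇒ -5/6x=2 ⇒ x=2/(-5/6)=-2.4000
Confirm numerically:
  x=-2.096: |R|=0.78434 <1
  x=-1.459: |R|=0.30084 <1
  x=-1.443: |R|=0.28811 <1
  x=-1.036: |R|=0.04633 <1
  x=-2.562: |R|=1.11125 >1
  x=-2.512: |R|=1.07718 >1
Interval (-2.4000, 0).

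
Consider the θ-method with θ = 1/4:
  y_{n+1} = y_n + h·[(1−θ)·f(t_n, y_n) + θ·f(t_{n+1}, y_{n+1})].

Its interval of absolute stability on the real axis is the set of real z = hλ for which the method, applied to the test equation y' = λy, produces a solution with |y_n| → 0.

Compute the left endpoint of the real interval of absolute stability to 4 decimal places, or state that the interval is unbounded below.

With y'=λy (z=hλ):
  y_{n+1} = y_n + z·[3/4·y_n + 1/4·y_{n+1}] ⇒ (1 − 1/4z)y_{n+1} = (1 + 3/4z)y_n
  R(z) = (1 + 3/4z)/(1 − 1/4z).

Need |R(x)|<1, x<0.
x=-1.63: |R|=0.1581
R=−1: 1+3/4x = −1+1/4x ⇒ -1/2x=2 ⇒ x=2/(-1/2)=-4.0000
Confirm numerically:
  x=-3.560: |R|=0.88360 <1
  x=-3.558: |R|=0.88304 <1
  x=-2.037: |R|=0.34968 <1
  x=-4.384: |R|=1.09160 >1
  x=-4.339: |R|=1.08130 >1
So |R|<1 on (-4.0000, 0).

z* = -4.0000.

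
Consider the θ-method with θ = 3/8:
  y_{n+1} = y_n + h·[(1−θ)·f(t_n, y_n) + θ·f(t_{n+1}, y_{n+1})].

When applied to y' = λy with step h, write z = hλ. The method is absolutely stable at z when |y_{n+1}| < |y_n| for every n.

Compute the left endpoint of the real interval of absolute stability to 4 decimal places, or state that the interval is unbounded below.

With y'=λy (z=hλ):
  y_{n+1} = y_n + z·[5/8·y_n + 3/8·y_{n+1}] ⇒ (1 − 3/8z)y_{n+1} = (1 + 5/8z)y_n
  ⇒ R(z) = (1 + 5/8z)/(1 − 3/8z).

Boundary: |R(x)|=1, x<0.
x=-1.2: |R|=0.1724
R=−1: 1+5/8x = −1+3/8x ⇒ -1/4x=2 ⇒ x=2/(-1/4)=-8.0000
Confirm numerically:
  x=-6.797: |R|=0.91525 <1
  x=-5.998: |R|=0.84596 <1
  x=-5.305: |R|=0.77462 <1
  x=-4.161: |R|=0.62515 <1
  x=-8.377: |R|=1.02276 >1
  x=-8.266: |R|=1.01622 >1
Stable set (-8.0000, 0).

z* = -8.0000.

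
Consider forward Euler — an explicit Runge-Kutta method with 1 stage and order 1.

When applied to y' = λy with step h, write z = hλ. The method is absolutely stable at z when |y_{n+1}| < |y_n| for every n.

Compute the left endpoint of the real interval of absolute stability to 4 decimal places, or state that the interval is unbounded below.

left endpoint -2.0000.

With y'=λy (z=hλ):
  order 1, 1-stage ⇒ R(z)=1+z
  (e.g. R(-0.62)=0.38000, |R|=0.38000)

Solve |R(x)|<1 on ℝ⁻.
x=-0.62: |R|=0.3800
|R(-2.37)|=1.3700 |R(-1.48)|=0.4800 |R(-0.65)|=0.3500
Bisect:
  x_lo=-2.8076 |R|=1.8076  x_hi=-0.3074 |R|=0.6926
  mid=-1.55747 |R|=0.55747 →hi
  mid=-2.18252 |R|=1.18252 →lo
  mid=-1.87000 |R|=0.87000 →hi
  mid=-2.02626 |R|=1.02626 →lo
  mid=-1.94813 |R|=0.94813 →hi
  mid=-1.98719 |R|=0.98719 →hi
  mid=-2.00673 |R|=1.00673 →lo
  mid=-1.99696 |R|=0.99696 →hi
  ...
  [-2.00001,-1.99986] ⇒ x*=-2.0000
Interval (-2.0000, 0).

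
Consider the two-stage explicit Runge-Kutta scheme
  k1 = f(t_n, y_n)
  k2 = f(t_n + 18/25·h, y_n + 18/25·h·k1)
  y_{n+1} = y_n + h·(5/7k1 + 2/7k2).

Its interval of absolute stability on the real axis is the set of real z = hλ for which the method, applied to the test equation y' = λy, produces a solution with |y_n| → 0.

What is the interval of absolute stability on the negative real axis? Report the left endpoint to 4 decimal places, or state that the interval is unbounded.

Set f=λy, z=hλ:
  k1=λy_n ⇒ h·k1=z·y_n;  k2=λ(1+18/25z)y_n ⇒ h·k2=z(1+18/25z)y_n
  y_{n+1}/y_n = 1 + 5/7z + 2/7z(1+18/25z) = 1 + z + 36/175z²
  so R(z) = 1 + z + 36/175z².

Find x<0 with |R(x)|<1.
x=-1.79: |R|=0.1309
R=1: x+36/175x²=0 ⇒ x=−175/36=-4.8611; min R=1−1/(4·36/175)=-0.2153>−1
Confirm numerically:
  x=-4.788: |R|=0.92799 <1
  x=-4.008: |R|=0.29661 <1
  x=-2.858: |R|=0.17769 <1
  x=-2.668: |R|=0.20368 <1
  x=-5.401: |R|=1.59985 >1
  x=-5.083: |R|=1.23202 >1
Stable set (-4.8611, 0).

(-4.8611, 0).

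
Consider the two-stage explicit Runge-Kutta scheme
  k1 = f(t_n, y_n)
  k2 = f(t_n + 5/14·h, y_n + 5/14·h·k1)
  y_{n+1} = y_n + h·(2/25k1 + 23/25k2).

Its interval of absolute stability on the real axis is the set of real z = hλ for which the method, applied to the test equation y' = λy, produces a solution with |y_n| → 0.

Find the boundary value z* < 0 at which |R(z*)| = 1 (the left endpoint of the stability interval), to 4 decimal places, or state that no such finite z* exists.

On y'=λy, z=hλ:
  k1=λy_n ⇒ h·k1=z·y_n;  k2=λ(1+5/14z)y_n ⇒ h·k2=z(1+5/14z)y_n
  y_{n+1}/y_n = 1 + 2/25z + 23/25z(1+5/14z) = 1 + z + 23/70z²
  Hence R(z) = 1 + z + 23/70z².

Solve |R(x)|<1 on ℝ⁻.
x=-0.69: |R|=0.4664
R=1: x+23/70x²=0 ⇒ x=−70/23=-3.0435; min R=1−1/(4·23/70)=0.2391>−1
Confirm numerically:
  x=-1.963: |R|=0.30311 <1
  x=-1.579: |R|=0.24021 <1
  x=-1.419: |R|=0.24260 <1
  x=-3.575: |R|=1.62435 >1
  x=-3.207: |R|=1.17231 >1
Interval (-3.0435, 0).

left endpoint -3.0435.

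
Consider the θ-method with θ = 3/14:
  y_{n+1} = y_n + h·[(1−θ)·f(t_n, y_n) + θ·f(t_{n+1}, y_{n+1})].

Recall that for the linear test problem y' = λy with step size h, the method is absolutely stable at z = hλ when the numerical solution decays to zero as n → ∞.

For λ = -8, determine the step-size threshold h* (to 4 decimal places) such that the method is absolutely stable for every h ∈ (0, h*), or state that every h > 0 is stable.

Set f=λy, z=hλ:
  y_{n+1} = y_n + z·[11/14·y_n + 3/14·y_{n+1}] ⇒ (1 − 3/14z)y_{n+1} = (1 + 11/14z)y_n
  Hence R(z) = (1 + 11/14z)/(1 − 3/14z).

Solve |R(x)|<1 on ℝ⁻.
x=-0.34: |R|=0.6831
R=−1: 1+11/14x = −1+3/14x ⇒ -4/7x=2 ⇒ x=2/(-4/7)=-3.5000
Confirm numerically:
  x=-3.220: |R|=0.90533 <1
  x=-3.159: |R|=0.88380 <1
  x=-1.670: |R|=0.22988 <1
  x=-3.929: |R|=1.13309 >1
  x=-3.633: |R|=1.04273 >1
  x=-3.560: |R|=1.01945 >1
Stable set (-3.5000, 0).

(-3.5000,0); λ=-8 ⇒ h* = (7/2)/8 = 0.4375.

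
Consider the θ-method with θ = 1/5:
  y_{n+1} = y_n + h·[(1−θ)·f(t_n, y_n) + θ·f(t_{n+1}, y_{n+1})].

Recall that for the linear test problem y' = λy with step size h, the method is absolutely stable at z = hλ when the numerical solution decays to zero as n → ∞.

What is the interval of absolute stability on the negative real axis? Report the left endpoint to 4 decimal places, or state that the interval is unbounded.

z∈(-3.3333,0).

With y'=λy (z=hλ):
  y_{n+1} = y_n + z·[4/5·y_n + 1/5·y_{n+1}] ⇒ (1 − 1/5z)y_{n+1} = (1 + 4/5z)y_n
  ⇒ R(z) = (1 + 4/5z)/(1 − 1/5z).

Need |R(x)|<1, x<0.
x=-1.57: |R|=0.1948
R=−1: 1+4/5x = −1+1/5x ⇒ -3/5x=2 ⇒ x=2/(-3/5)=-3.3333
Confirm numerically:
  x=-2.074: |R|=0.46593 <1
  x=-1.846: |R|=0.34823 <1
  x=-1.842: |R|=0.34610 <1
  x=-3.678: |R|=1.11915 >1
  x=-3.576: |R|=1.08489 >1
So |R|<1 on (-3.3333, 0).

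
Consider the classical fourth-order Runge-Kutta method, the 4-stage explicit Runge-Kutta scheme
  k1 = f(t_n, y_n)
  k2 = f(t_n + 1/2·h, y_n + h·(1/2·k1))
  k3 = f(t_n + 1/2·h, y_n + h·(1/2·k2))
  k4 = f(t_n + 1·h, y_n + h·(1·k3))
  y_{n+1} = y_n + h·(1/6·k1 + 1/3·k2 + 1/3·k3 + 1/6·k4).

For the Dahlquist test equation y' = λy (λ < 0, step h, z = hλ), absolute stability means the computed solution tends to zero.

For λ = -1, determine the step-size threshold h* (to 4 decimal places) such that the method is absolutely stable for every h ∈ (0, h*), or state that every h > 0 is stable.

On y'=λy, z=hλ:
  order 4, 4-stage ⇒ R(z)=1+z+z^2/2+z^3/6+z^4/24
  (e.g. R(-0.57)=0.56598, |R|=0.56598)

Solve |R(x)|<1 on ℝ⁻.
x=-0.57: |R|=0.5660
|R(-2.32)|=0.4971 |R(-1.22)|=0.3139 |R(-1.05)|=0.3590
Bisect:
  x_lo=-3.0968 |R|=1.5807  x_hi=-0.1218 |R|=0.8854
  mid=-1.60930 |R|=0.27045 →hi
  mid=-2.35307 |R|=0.52133 →hi
  mid=-2.72495 |R|=0.91277 →hi
  mid=-2.91089 |R|=1.20648 →lo
  mid=-2.81792 |R|=1.05032 →lo
  mid=-2.77144 |R|=0.97931 →hi
  mid=-2.79468 |R|=1.01424 →lo
  mid=-2.78306 |R|=0.99663 →hi
  ...
  [-2.78542,-2.78524] ⇒ x*=-2.7853
Stable set (-2.7853, 0).

(-2.7853,0); λ=-1 ⇒ h* = 2.7853.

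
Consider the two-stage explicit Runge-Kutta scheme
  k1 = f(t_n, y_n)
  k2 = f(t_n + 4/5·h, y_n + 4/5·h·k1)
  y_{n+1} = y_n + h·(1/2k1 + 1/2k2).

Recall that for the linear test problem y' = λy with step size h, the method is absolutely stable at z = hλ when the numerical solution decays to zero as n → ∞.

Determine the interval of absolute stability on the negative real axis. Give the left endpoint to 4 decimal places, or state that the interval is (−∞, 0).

On y'=λy, z=hλ:
  k1=λy_n ⇒ h·k1=z·y_n;  k2=λ(1+4/5z)y_n ⇒ h·k2=z(1+4/5z)y_n
  y_{n+1}/y_n = 1 + 1/2z + 1/2z(1+4/5z) = 1 + z + 2/5z²
  R(z) = 1 + z + 2/5z².

Boundary: |R(x)|=1, x<0.
x=-0.46: |R|=0.6246
R=1: x+2/5x²=0 ⇒ x=−5/2=-2.5000; min R=1−1/(4·2/5)=0.3750>−1
Confirm numerically:
  x=-2.277: |R|=0.79689 <1
  x=-2.211: |R|=0.74441 <1
  x=-2.100: |R|=0.66400 <1
  x=-2.793: |R|=1.32734 >1
  x=-2.669: |R|=1.18042 >1
So |R|<1 on (-2.5000, 0).

z∈(-2.5000,0).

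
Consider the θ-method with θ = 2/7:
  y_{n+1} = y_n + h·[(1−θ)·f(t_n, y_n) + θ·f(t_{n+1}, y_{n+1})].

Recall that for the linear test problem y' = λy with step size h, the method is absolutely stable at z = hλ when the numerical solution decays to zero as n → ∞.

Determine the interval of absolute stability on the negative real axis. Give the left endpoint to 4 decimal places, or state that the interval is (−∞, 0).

(-4.6667, 0).

Set f=λy, z=hλ:
  y_{n+1} = y_n + z·[5/7·y_n + 2/7·y_{n+1}] ⇒ (1 − 2/7z)y_{n+1} = (1 + 5/7z)y_n
  ⇒ R(z) = (1 + 5/7z)/(1 − 2/7z).

Find x<0 with |R(x)|<1.
x=-1.54: |R|=0.0694
R=−1: 1+5/7x = −1+2/7x ⇒ -3/7x=2 ⇒ x=2/(-3/7)=-4.6667
Confirm numerically:
  x=-4.404: |R|=0.95015 <1
  x=-3.434: |R|=0.73334 <1
  x=-3.086: |R|=0.63999 <1
  x=-2.731: |R|=0.53402 <1
  x=-5.223: |R|=1.09567 >1
  x=-5.062: |R|=1.06926 >1
Interval (-4.6667, 0).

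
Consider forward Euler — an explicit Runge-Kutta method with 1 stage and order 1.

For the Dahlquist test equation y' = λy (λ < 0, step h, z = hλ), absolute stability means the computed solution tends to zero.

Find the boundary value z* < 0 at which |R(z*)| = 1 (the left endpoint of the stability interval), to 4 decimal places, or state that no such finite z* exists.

With y'=λy (z=hλ):
  order 1, 1-stage ⇒ R(z)=1+z
  (e.g. R(-1.14)=-0.14000, |R|=0.14000)

Solve |R(x)|<1 on ℝ⁻.
x=-1.14: |R|=0.1400
|R(-1.43)|=0.4300 |R(-1.25)|=0.2500 |R(-1.22)|=0.2200
Bisect:
  x_lo=-2.5080 |R|=1.5080  x_hi=-0.2377 |R|=0.7623
  mid=-1.37287 |R|=0.37287 →hi
  mid=-1.94045 |R|=0.94045 →hi
  mid=-2.22425 |R|=1.22425 →lo
  mid=-2.08235 |R|=1.08235 →lo
  mid=-2.01140 |R|=1.01140 →lo
  mid=-1.97593 |R|=0.97593 →hi
  mid=-1.99367 |R|=0.99367 →hi
  ...
  [-2.00004,-1.99990] ⇒ x*=-2.0000
So |R|<1 on (-2.0000, 0).

z* = -2.0000.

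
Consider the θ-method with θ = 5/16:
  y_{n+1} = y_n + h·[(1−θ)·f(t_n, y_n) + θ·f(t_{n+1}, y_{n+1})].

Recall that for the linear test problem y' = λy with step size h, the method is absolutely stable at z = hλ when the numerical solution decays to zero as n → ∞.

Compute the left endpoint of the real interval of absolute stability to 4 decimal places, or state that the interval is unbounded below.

Test eqn y'=λy, z=hλ:
  y_{n+1} = y_n + z·[11/16·y_n + 5/16·y_{n+1}] ⇒ (1 − 5/16z)y_{n+1} = (1 + 11/16z)y_n
  so R(z) = (1 + 11/16z)/(1 − 5/16z).

Solve |R(x)|<1 on ℝ⁻.
x=-0.55: |R|=0.5307
R=−1: 1+11/16x = −1+5/16x ⇒ -3/8x=2 ⇒ x=2/(-3/8)=-5.3333
Confirm numerically:
  x=-2.839: |R|=0.50436 <1
  x=-2.576: |R|=0.42715 <1
  x=-2.335: |R|=0.34995 <1
  x=-5.856: |R|=1.06926 >1
  x=-5.663: |R|=1.04463 >1
  x=-5.612: |R|=1.03795 >1
Interval (-5.3333, 0).

left endpoint -5.3333.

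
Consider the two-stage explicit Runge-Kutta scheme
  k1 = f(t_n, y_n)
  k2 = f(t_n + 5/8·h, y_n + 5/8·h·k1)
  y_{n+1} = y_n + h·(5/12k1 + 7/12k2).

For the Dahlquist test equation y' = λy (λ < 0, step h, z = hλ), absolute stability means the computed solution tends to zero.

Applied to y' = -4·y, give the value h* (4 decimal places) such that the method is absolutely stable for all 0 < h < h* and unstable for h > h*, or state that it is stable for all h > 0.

Test eqn y'=λy, z=hλ:
  k1=λy_n ⇒ h·k1=z·y_n;  k2=λ(1+5/8z)y_n ⇒ h·k2=z(1+5/8z)y_n
  y_{n+1}/y_n = 1 + 5/12z + 7/12z(1+5/8z) = 1 + z + 35/96z²
  R(z) = 1 + z + 35/96z².

Need |R(x)|<1, x<0.
x=-1.63: |R|=0.3387
R=1: x+35/96x²=0 ⇒ x=−96/35=-2.7429; min R=1−1/(4·35/96)=0.3143>−1
Confirm numerically:
  x=-2.282: |R|=0.61658 <1
  x=-2.243: |R|=0.59124 <1
  x=-1.639: |R|=0.34039 <1
  x=-1.459: |R|=0.31708 <1
  x=-3.070: |R|=1.36616 >1
  x=-2.859: |R|=1.12106 >1
  x=-2.845: |R|=1.10595 >1
Interval (-2.7429, 0).

(-2.7429,0); λ=-4 ⇒ h* = (96/35)/4 = 0.6857.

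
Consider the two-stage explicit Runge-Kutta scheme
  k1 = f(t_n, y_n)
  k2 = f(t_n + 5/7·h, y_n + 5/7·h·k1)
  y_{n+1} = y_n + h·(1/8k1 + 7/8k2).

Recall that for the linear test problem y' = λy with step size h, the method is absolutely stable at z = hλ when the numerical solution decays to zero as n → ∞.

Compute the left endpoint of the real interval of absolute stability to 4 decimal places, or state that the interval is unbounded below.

On y'=λy, z=hλ:
  k1=λy_n ⇒ h·k1=z·y_n;  k2=λ(1+5/7z)y_n ⇒ h·k2=z(1+5/7z)y_n
  y_{n+1}/y_n = 1 + 1/8z + 7/8z(1+5/7z) = 1 + z + 5/8z²
  ⇒ R(z) = 1 + z + 5/8z².

Solve |R(x)|<1 on ℝ⁻.
x=-1.48: |R|=0.8890
R=1: x+5/8x²=0 ⇒ x=−8/5=-1.6000; min R=1−1/(4·5/8)=0.6000>−1
Confirm numerically:
  x=-1.422: |R|=0.84180 <1
  x=-1.102: |R|=0.65700 <1
  x=-0.815: |R|=0.60014 <1
  x=-1.969: |R|=1.45410 >1
  x=-1.677: |R|=1.08071 >1
  x=-1.632: |R|=1.03264 >1
Stable set (-1.6000, 0).

z* = -1.6000.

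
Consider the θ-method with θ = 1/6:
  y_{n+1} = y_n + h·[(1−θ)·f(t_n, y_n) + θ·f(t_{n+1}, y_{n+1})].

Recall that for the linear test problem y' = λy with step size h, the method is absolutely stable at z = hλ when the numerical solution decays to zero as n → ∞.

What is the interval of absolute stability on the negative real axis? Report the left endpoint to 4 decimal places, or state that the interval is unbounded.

z∈(-3.0000,0).

With y'=λy (z=hλ):
  y_{n+1} = y_n + z·[5/6·y_n + 1/6·y_{n+1}] ⇒ (1 − 1/6z)y_{n+1} = (1 + 5/6z)y_n
  Hence R(z) = (1 + 5/6z)/(1 − 1/6z).

Need |R(x)|<1, x<0.
x=-1.27: |R|=0.0481
R=−1: 1+5/6x = −1+1/6x ⇒ -2/3x=2 ⇒ x=2/(-2/3)=-3.0000
Confirm numerically:
  x=-2.391: |R|=0.70969 <1
  x=-2.143: |R|=0.57902 <1
  x=-2.053: |R|=0.52962 <1
  x=-3.462: |R|=1.19531 >1
  x=-3.302: |R|=1.12986 >1
  x=-3.027: |R|=1.01196 >1
So |R|<1 on (-3.0000, 0).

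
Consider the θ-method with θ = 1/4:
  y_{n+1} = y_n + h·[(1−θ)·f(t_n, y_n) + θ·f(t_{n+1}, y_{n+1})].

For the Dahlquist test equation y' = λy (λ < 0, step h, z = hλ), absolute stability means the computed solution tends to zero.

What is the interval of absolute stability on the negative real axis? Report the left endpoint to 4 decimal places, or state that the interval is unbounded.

With y'=λy (z=hλ):
  y_{n+1} = y_n + z·[3/4·y_n + 1/4·y_{n+1}] ⇒ (1 − 1/4z)y_{n+1} = (1 + 3/4z)y_n
  so R(z) = (1 + 3/4z)/(1 − 1/4z).

Solve |R(x)|<1 on ℝ⁻.
x=-0.65: |R|=0.4409
R=−1: 1+3/4x = −1+1/4x ⇒ -1/2x=2 ⇒ x=2/(-1/2)=-4.0000
Confirm numerically:
  x=-3.281: |R|=0.80250 <1
  x=-2.283: |R|=0.45345 <1
  x=-1.848: |R|=0.26402 <1
  x=-4.454: |R|=1.10740 >1
  x=-4.373: |R|=1.08910 >1
So |R|<1 on (-4.0000, 0).

(-4.0000, 0).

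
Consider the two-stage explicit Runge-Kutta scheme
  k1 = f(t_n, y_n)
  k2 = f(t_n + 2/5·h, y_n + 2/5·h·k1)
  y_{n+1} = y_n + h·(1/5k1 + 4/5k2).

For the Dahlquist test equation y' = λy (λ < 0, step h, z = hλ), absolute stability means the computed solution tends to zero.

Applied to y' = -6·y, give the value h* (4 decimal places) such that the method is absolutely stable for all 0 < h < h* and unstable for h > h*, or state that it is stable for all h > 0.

(-3.1250,0); λ=-6 ⇒ h* = (25/8)/6 = 0.5208.

With y'=λy (z=hλ):
  k1=λy_n ⇒ h·k1=z·y_n;  k2=λ(1+2/5z)y_n ⇒ h·k2=z(1+2/5z)y_n
  y_{n+1}/y_n = 1 + 1/5z + 4/5z(1+2/5z) = 1 + z + 8/25z²
  so R(z) = 1 + z + 8/25z².

Find x<0 with |R(x)|<1.
x=-0.57: |R|=0.5340
R=1: x+8/25x²=0 ⇒ x=−25/8=-3.1250; min R=1−1/(4·8/25)=0.2188>−1
Confirm numerically:
  x=-2.778: |R|=0.69153 <1
  x=-2.624: |R|=0.57932 <1
  x=-2.424: |R|=0.45625 <1
  x=-2.012: |R|=0.28341 <1
  x=-3.318: |R|=1.20492 >1
  x=-3.232: |R|=1.11066 >1
So |R|<1 on (-3.1250, 0).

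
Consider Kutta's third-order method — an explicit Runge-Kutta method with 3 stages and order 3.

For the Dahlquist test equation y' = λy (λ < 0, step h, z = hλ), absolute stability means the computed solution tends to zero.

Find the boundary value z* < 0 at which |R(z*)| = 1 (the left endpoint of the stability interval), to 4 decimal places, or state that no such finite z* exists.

left endpoint -2.5127.

On y'=λy, z=hλ:
  order 3, 3-stage ⇒ R(z)=1+z+z^2/2+z^3/6
  (e.g. R(-0.38)=0.68305, |R|=0.68305)

Solve |R(x)|<1 on ℝ⁻.
x=-0.38: |R|=0.6831
|R(-2.84)|=1.6249 |R(-2.35)|=0.7517 |R(-1.37)|=0.1399
Bisect:
  x_lo=-3.0279 |R|=2.0704  x_hi=-0.0920 |R|=0.9121
  mid=-1.55992 |R|=0.02412 →hi
  mid=-2.29389 |R|=0.67464 →hi
  mid=-2.66088 |R|=1.26070 →lo
  mid=-2.47738 |R|=0.94280 →hi
  mid=-2.56913 |R|=1.09514 →lo
  mid=-2.52326 |R|=1.01737 →lo
  mid=-2.50032 |R|=0.97969 →hi
  mid=-2.51179 |R|=0.99843 →hi
  mid=-2.51752 |R|=1.00787 →lo
  ...
  [-2.51286,-2.51269] ⇒ x*=-2.5127
Interval (-2.5127, 0).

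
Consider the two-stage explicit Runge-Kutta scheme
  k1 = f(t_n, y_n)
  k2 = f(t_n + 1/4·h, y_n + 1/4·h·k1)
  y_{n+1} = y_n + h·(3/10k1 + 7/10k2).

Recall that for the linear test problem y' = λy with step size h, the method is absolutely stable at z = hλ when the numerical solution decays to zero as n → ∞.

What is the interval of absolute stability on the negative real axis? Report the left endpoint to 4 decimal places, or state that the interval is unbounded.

Test eqn y'=λy, z=hλ:
  k1=λy_n ⇒ h·k1=z·y_n;  k2=λ(1+1/4z)y_n ⇒ h·k2=z(1+1/4z)y_n
  y_{n+1}/y_n = 1 + 3/10z + 7/10z(1+1/4z) = 1 + z + 7/40z²
  R(z) = 1 + z + 7/40z².

Boundary: |R(x)|=1, x<0.
x=-0.57: |R|=0.4869
R=1: x+7/40x²=0 ⇒ x=−40/7=-5.7143; min R=1−1/(4·7/40)=-0.4286>−1
Confirm numerically:
  x=-3.973: |R|=0.21067 <1
  x=-3.662: |R|=0.31521 <1
  x=-2.861: |R|=0.42857 <1
  x=-2.340: |R|=0.38177 <1
  x=-6.311: |R|=1.65903 >1
  x=-6.061: |R|=1.36775 >1
Interval (-5.7143, 0).

(-5.7143, 0).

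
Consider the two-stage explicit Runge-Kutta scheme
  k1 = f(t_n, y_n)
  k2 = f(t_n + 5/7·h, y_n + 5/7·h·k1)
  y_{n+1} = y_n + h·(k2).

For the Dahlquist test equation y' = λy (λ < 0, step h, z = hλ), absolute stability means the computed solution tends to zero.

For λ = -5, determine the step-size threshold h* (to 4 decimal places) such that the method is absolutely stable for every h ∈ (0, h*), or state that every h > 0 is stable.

Set f=λy, z=hλ:
  k1=λy_n ⇒ h·k1=z·y_n;  k2=λ(1+5/7z)y_n ⇒ h·k2=z(1+5/7z)y_n
  y_{n+1}/y_n = 1 + z(1+5/7z) = 1 + z + 5/7z²
  Hence R(z) = 1 + z + 5/7z².

Boundary: |R(x)|=1, x<0.
x=-1.17: |R|=0.8078
R=1: x+5/7x²=0 ⇒ x=−7/5=-1.4000; min R=1−1/(4·5/7)=0.6500>−1
Confirm numerically:
  x=-1.149: |R|=0.79400 <1
  x=-0.999: |R|=0.71386 <1
  x=-0.577: |R|=0.66081 <1
  x=-1.943: |R|=1.75361 >1
  x=-1.430: |R|=1.03064 >1
Stable set (-1.4000, 0).

(-1.4000,0); λ=-5 ⇒ h* = (7/5)/5 = 0.2800.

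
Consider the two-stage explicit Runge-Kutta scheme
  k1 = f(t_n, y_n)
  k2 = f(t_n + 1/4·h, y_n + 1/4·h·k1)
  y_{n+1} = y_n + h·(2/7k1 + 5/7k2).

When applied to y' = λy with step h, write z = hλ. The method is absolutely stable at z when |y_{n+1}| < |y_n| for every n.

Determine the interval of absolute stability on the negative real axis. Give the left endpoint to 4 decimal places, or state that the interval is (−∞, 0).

With y'=λy (z=hλ):
  k1=λy_n ⇒ h·k1=z·y_n;  k2=λ(1+1/4z)y_n ⇒ h·k2=z(1+1/4z)y_n
  y_{n+1}/y_n = 1 + 2/7z + 5/7z(1+1/4z) = 1 + z + 5/28z²
  R(z) = 1 + z + 5/28z².

Solve |R(x)|<1 on ℝ⁻.
x=-1.2: |R|=0.0571
R=1: x+5/28x²=0 ⇒ x=−28/5=-5.6000; min R=1−1/(4·5/28)=-0.4000>−1
Confirm numerically:
  x=-4.936: |R|=0.41473 <1
  x=-4.158: |R|=0.07068 <1
  x=-3.676: |R|=0.26297 <1
  x=-6.059: |R|=1.49662 >1
  x=-6.055: |R|=1.49197 >1
  x=-5.703: |R|=1.10489 >1
Stable set (-5.6000, 0).

z∈(-5.6000,0).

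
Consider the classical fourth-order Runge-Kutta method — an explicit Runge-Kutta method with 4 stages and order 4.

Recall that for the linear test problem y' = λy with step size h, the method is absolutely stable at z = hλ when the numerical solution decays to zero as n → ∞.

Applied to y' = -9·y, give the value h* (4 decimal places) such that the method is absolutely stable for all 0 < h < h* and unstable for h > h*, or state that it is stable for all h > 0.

On y'=λy, z=hλ:
  order 4, 4-stage ⇒ R(z)=1+z+z^2/2+z^3/6+z^4/24
  (e.g. R(-0.83)=0.43893, |R|=0.43893)

Solve |R(x)|<1 on ℝ⁻.
x=-0.83: |R|=0.4389
|R(-2.59)|=0.7433 |R(-2.44)|=0.5926 |R(-0.58)|=0.5604
Bisect:
  x_lo=-3.5627 |R|=2.9598  x_hi=-0.1421 |R|=0.8675
  mid=-1.85242 |R|=0.29451 →hi
  mid=-2.70757 |R|=0.88900 →hi
  mid=-3.13514 |R|=1.66895 →lo
  mid=-2.92136 |R|=1.22528 →lo
  mid=-2.81446 |R|=1.04488 →lo
  mid=-2.76102 |R|=0.96401 →hi
  mid=-2.78774 |R|=1.00369 →lo
  mid=-2.77438 |R|=0.98367 →hi
  ...
  [-2.78544,-2.78523] ⇒ x*=-2.7853
Interval (-2.7853, 0).

(-2.7853,0); λ=-9 ⇒ h* = 0.3095.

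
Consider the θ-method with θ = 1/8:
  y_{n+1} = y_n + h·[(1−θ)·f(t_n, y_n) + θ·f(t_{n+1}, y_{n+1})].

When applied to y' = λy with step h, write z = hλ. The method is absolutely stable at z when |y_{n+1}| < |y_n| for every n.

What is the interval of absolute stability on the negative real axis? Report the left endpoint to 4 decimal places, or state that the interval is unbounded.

On y'=λy, z=hλ:
  y_{n+1} = y_n + z·[7/8·y_n + 1/8·y_{n+1}] ⇒ (1 − 1/8z)y_{n+1} = (1 + 7/8z)y_n
  so R(z) = (1 + 7/8z)/(1 − 1/8z).

Need |R(x)|<1, x<0.
x=-0.86: |R|=0.2235
R=−1: 1+7/8x = −1+1/8x ⇒ -3/4x=2 ⇒ x=2/(-3/4)=-2.6667
Confirm numerically:
  x=-2.356: |R|=0.82001 <1
  x=-1.261: |R|=0.08930 <1
  x=-1.105: |R|=0.02910 <1
  x=-3.266: |R|=1.31919 >1
  x=-3.109: |R|=1.23891 >1
  x=-3.002: |R|=1.18288 >1
Stable set (-2.6667, 0).

(-2.6667, 0).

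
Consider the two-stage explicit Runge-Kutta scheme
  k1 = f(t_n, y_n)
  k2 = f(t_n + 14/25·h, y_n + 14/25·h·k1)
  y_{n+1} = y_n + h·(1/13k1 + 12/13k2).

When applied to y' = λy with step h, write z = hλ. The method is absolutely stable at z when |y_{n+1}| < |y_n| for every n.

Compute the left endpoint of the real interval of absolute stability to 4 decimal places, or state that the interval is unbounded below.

z* = -1.9345.

Test eqn y'=λy, z=hλ:
  k1=λy_n ⇒ h·k1=z·y_n;  k2=λ(1+14/25z)y_n ⇒ h·k2=z(1+14/25z)y_n
  y_{n+1}/y_n = 1 + 1/13z + 12/13z(1+14/25z) = 1 + z + 168/325z²
  so R(z) = 1 + z + 168/325z².

Solve |R(x)|<1 on ℝ⁻.
x=-1.05: |R|=0.5199
R=1: x+168/325x²=0 ⇒ x=−325/168=-1.9345; min R=1−1/(4·168/325)=0.5164>−1
Confirm numerically:
  x=-1.725: |R|=0.81317 <1
  x=-1.623: |R|=0.73864 <1
  x=-0.916: |R|=0.51773 <1
  x=-0.782: |R|=0.53411 <1
  x=-2.150: |R|=1.23948 >1
  x=-1.989: |R|=1.05601 >1
So |R|<1 on (-1.9345, 0).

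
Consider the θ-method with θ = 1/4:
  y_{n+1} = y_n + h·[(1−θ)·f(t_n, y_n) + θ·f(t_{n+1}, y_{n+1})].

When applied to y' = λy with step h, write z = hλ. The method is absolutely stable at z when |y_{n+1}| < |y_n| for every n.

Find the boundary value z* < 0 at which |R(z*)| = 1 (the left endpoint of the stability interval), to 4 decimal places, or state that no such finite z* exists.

left endpoint -4.0000.

On y'=λy, z=hλ:
  y_{n+1} = y_n + z·[3/4·y_n + 1/4·y_{n+1}] ⇒ (1 − 1/4z)y_{n+1} = (1 + 3/4z)y_n
  ⇒ R(z) = (1 + 3/4z)/(1 − 1/4z).

Boundary: |R(x)|=1, x<0.
x=-1.59: |R|=0.1377
R=−1: 1+3/4x = −1+1/4x ⇒ -1/2x=2 ⇒ x=2/(-1/2)=-4.0000
Confirm numerically:
  x=-3.893: |R|=0.97289 <1
  x=-2.944: |R|=0.69585 <1
  x=-2.336: |R|=0.47475 <1
  x=-2.183: |R|=0.41226 <1
  x=-4.258: |R|=1.06248 >1
  x=-4.096: |R|=1.02372 >1
  x=-4.056: |R|=1.01390 >1
So |R|<1 on (-4.0000, 0).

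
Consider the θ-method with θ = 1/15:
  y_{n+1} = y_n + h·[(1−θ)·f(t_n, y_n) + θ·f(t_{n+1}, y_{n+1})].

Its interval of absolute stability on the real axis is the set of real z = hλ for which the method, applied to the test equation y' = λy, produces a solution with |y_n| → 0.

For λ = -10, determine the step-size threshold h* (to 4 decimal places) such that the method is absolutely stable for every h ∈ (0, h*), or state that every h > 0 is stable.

(-2.3077,0); λ=-10 ⇒ h* = (30/13)/10 = 0.2308.

Set f=λy, z=hλ:
  y_{n+1} = y_n + z·[14/15·y_n + 1/15·y_{n+1}] ⇒ (1 − 1/15z)y_{n+1} = (1 + 14/15z)y_n
  ⇒ R(z) = (1 + 14/15z)/(1 − 1/15z).

Boundary: |R(x)|=1, x<0.
x=-0.51: |R|=0.5068
R=−1: 1+14/15x = −1+1/15x ⇒ -13/15x=2 ⇒ x=2/(-13/15)=-2.3077
Confirm numerically:
  x=-1.236: |R|=0.14191 <1
  x=-1.211: |R|=0.12054 <1
  x=-1.017: |R|=0.04757 <1
  x=-2.716: |R|=1.29962 >1
  x=-2.437: |R|=1.09640 >1
  x=-2.418: |R|=1.08233 >1
So |R|<1 on (-2.3077, 0).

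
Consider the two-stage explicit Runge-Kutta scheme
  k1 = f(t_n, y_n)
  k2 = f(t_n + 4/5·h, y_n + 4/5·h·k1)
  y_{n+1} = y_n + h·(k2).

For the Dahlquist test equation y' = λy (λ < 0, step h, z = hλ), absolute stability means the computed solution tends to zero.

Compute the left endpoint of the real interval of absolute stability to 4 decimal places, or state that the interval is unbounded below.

With y'=λy (z=hλ):
  k1=λy_n ⇒ h·k1=z·y_n;  k2=λ(1+4/5z)y_n ⇒ h·k2=z(1+4/5z)y_n
  y_{n+1}/y_n = 1 + z(1+4/5z) = 1 + z + 4/5z²
  so R(z) = 1 + z + 4/5z².

Find x<0 with |R(x)|<1.
x=-0.65: |R|=0.6880
R=1: x+4/5x²=0 ⇒ x=−5/4=-1.2500; min R=1−1/(4·4/5)=0.6875>−1
Confirm numerically:
  x=-1.212: |R|=0.96316 <1
  x=-1.116: |R|=0.88036 <1
  x=-0.986: |R|=0.79176 <1
  x=-1.715: |R|=1.63798 >1
  x=-1.463: |R|=1.24930 >1
  x=-1.281: |R|=1.03177 >1
Interval (-1.2500, 0).

z* = -1.2500.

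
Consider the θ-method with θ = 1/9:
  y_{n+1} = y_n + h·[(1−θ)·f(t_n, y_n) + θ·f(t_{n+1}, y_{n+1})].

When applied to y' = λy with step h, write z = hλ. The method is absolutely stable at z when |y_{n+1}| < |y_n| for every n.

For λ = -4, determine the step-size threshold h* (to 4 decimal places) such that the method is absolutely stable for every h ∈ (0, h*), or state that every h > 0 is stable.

Test eqn y'=λy, z=hλ:
  y_{n+1} = y_n + z·[8/9·y_n + 1/9·y_{n+1}] ⇒ (1 − 1/9z)y_{n+1} = (1 + 8/9z)y_n
  R(z) = (1 + 8/9z)/(1 − 1/9z).

Boundary: |R(x)|=1, x<0.
x=-0.51: |R|=0.5174
R=−1: 1+8/9x = −1+1/9x ⇒ -7/9x=2 ⇒ x=2/(-7/9)=-2.5714
Confirm numerically:
  x=-1.651: |R|=0.39508 <1
  x=-1.451: |R|=0.24955 <1
  x=-1.345: |R|=0.17013 <1
  x=-1.072: |R|=0.04210 <1
  x=-3.004: |R|=1.25225 >1
  x=-2.914: |R|=1.20128 >1
  x=-2.600: |R|=1.01724 >1
Interval (-2.5714, 0).

(-2.5714,0); λ=-4 ⇒ h* = (18/7)/4 = 0.6429.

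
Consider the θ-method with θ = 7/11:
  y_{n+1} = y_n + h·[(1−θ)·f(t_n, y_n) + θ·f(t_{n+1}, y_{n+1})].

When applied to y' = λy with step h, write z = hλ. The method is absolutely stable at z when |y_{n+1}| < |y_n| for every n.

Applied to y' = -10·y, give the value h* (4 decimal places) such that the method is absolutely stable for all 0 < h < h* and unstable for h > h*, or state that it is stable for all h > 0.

(−∞, 0) — no finite endpoint. Any h>0 works for λ=-10.

Set f=λy, z=hλ:
  y_{n+1} = y_n + z·[4/11·y_n + 7/11·y_{n+1}] ⇒ (1 − 7/11z)y_{n+1} = (1 + 4/11z)y_n
  Hence R(z) = (1 + 4/11z)/(1 − 7/11z).

Need |R(x)|<1, x<0.
x=-0.64: |R|=0.5452
x=-2: |R|=0.1200
x=-10: |R|=0.3580
x=-100: |R|=0.5471
θ=7/11≥1/2 ⇒ |1+4/11x|<|1−7/11x| ∀x<0 ⇒ interval (−∞,0).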